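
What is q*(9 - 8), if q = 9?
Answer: 9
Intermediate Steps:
q*(9 - 8) = 9*(9 - 8) = 9*1 = 9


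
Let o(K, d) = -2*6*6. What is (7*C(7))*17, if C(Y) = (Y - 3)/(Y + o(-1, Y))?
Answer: -476/65 ≈ -7.3231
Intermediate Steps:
o(K, d) = -72 (o(K, d) = -12*6 = -72)
C(Y) = (-3 + Y)/(-72 + Y) (C(Y) = (Y - 3)/(Y - 72) = (-3 + Y)/(-72 + Y))
(7*C(7))*17 = (7*((-3 + 7)/(-72 + 7)))*17 = (7*(4/(-65)))*17 = (7*(-1/65*4))*17 = (7*(-4/65))*17 = -28/65*17 = -476/65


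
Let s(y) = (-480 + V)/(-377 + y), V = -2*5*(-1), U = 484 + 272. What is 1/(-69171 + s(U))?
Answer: -379/26216279 ≈ -1.4457e-5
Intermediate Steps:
U = 756
V = 10 (V = -10*(-1) = 10)
s(y) = -470/(-377 + y) (s(y) = (-480 + 10)/(-377 + y) = -470/(-377 + y))
1/(-69171 + s(U)) = 1/(-69171 - 470/(-377 + 756)) = 1/(-69171 - 470/379) = 1/(-26216279/379) = -379/26216279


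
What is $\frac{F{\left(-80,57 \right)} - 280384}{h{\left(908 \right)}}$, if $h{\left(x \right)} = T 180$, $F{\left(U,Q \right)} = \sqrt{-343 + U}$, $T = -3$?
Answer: $\frac{70096}{135} - \frac{i \sqrt{47}}{180} \approx 519.23 - 0.038087 i$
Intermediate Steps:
$h{\left(x \right)} = -540$ ($h{\left(x \right)} = \left(-3\right) 180 = -540$)
$\frac{F{\left(-80,57 \right)} - 280384}{h{\left(908 \right)}} = \frac{\sqrt{-343 - 80} - 280384}{-540} = \left(\sqrt{-423} - 280384\right) \left(- \frac{1}{540}\right) = \left(3 i \sqrt{47} - 280384\right) \left(- \frac{1}{540}\right) = \left(-280384 + 3 i \sqrt{47}\right) \left(- \frac{1}{540}\right) = \frac{70096}{135} - \frac{i \sqrt{47}}{180}$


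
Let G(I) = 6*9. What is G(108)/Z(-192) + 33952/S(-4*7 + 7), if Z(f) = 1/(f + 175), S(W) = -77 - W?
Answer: -10670/7 ≈ -1524.3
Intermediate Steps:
G(I) = 54
Z(f) = 1/(175 + f)
G(108)/Z(-192) + 33952/S(-4*7 + 7) = 54/(1/(175 - 192)) + 33952/(-77 - (-4*7 + 7)) = 54/(1/(-17)) + 33952/(-77 - (-28 + 7)) = 54/(-1/17) + 33952/(-77 - 1*(-21)) = 54*(-17) + 33952/(-77 + 21) = -918 + 33952/(-56) = -918 + 33952*(-1/56) = -918 - 4244/7 = -10670/7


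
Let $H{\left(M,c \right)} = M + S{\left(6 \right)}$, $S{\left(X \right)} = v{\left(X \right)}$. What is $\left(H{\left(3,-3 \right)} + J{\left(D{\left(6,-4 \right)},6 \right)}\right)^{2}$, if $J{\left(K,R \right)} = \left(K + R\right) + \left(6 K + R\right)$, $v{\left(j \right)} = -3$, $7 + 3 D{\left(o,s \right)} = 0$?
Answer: $\frac{169}{9} \approx 18.778$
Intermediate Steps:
$D{\left(o,s \right)} = - \frac{7}{3}$ ($D{\left(o,s \right)} = - \frac{7}{3} + \frac{1}{3} \cdot 0 = - \frac{7}{3} + 0 = - \frac{7}{3}$)
$S{\left(X \right)} = -3$
$J{\left(K,R \right)} = 2 R + 7 K$ ($J{\left(K,R \right)} = \left(K + R\right) + \left(R + 6 K\right) = 2 R + 7 K$)
$H{\left(M,c \right)} = -3 + M$ ($H{\left(M,c \right)} = M - 3 = -3 + M$)
$\left(H{\left(3,-3 \right)} + J{\left(D{\left(6,-4 \right)},6 \right)}\right)^{2} = \left(\left(-3 + 3\right) + \left(2 \cdot 6 + 7 \left(- \frac{7}{3}\right)\right)\right)^{2} = \left(0 + \left(12 - \frac{49}{3}\right)\right)^{2} = \left(0 - \frac{13}{3}\right)^{2} = \left(- \frac{13}{3}\right)^{2} = \frac{169}{9}$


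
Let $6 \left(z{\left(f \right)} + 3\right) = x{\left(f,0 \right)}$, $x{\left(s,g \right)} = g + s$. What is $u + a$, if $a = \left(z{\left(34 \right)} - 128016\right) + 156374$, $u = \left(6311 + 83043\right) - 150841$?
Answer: $- \frac{99379}{3} \approx -33126.0$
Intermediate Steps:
$z{\left(f \right)} = -3 + \frac{f}{6}$ ($z{\left(f \right)} = -3 + \frac{0 + f}{6} = -3 + \frac{f}{6}$)
$u = -61487$ ($u = 89354 - 150841 = -61487$)
$a = \frac{85082}{3}$ ($a = \left(\left(-3 + \frac{1}{6} \cdot 34\right) - 128016\right) + 156374 = \left(\left(-3 + \frac{17}{3}\right) - 128016\right) + 156374 = \left(\frac{8}{3} - 128016\right) + 156374 = - \frac{384040}{3} + 156374 = \frac{85082}{3} \approx 28361.0$)
$u + a = -61487 + \frac{85082}{3} = - \frac{99379}{3}$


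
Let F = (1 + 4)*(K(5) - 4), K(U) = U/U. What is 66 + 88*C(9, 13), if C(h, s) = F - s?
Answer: -2398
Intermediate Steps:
K(U) = 1
F = -15 (F = (1 + 4)*(1 - 4) = 5*(-3) = -15)
C(h, s) = -15 - s
66 + 88*C(9, 13) = 66 + 88*(-15 - 1*13) = 66 + 88*(-15 - 13) = 66 + 88*(-28) = 66 - 2464 = -2398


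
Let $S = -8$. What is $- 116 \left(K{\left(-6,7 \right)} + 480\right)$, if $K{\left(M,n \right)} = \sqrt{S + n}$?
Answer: $-55680 - 116 i \approx -55680.0 - 116.0 i$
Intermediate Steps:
$K{\left(M,n \right)} = \sqrt{-8 + n}$
$- 116 \left(K{\left(-6,7 \right)} + 480\right) = - 116 \left(\sqrt{-8 + 7} + 480\right) = - 116 \left(\sqrt{-1} + 480\right) = - 116 \left(i + 480\right) = - 116 \left(480 + i\right) = -55680 - 116 i$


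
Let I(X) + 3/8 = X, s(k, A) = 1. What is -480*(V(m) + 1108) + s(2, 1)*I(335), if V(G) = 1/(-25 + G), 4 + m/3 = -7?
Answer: -123307327/232 ≈ -5.3150e+5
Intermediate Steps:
m = -33 (m = -12 + 3*(-7) = -12 - 21 = -33)
I(X) = -3/8 + X
-480*(V(m) + 1108) + s(2, 1)*I(335) = -480*(1/(-25 - 33) + 1108) + 1*(-3/8 + 335) = -480*(1/(-58) + 1108) + 1*(2677/8) = -480*(-1/58 + 1108) + 2677/8 = -480*64263/58 + 2677/8 = -15423120/29 + 2677/8 = -123307327/232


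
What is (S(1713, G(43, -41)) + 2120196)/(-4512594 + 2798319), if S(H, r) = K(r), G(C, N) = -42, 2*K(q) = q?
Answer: -9423/7619 ≈ -1.2368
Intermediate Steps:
K(q) = q/2
S(H, r) = r/2
(S(1713, G(43, -41)) + 2120196)/(-4512594 + 2798319) = ((1/2)*(-42) + 2120196)/(-4512594 + 2798319) = (-21 + 2120196)/(-1714275) = 2120175*(-1/1714275) = -9423/7619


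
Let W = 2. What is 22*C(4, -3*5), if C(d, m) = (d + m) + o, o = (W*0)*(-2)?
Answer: -242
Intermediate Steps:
o = 0 (o = (2*0)*(-2) = 0*(-2) = 0)
C(d, m) = d + m (C(d, m) = (d + m) + 0 = d + m)
22*C(4, -3*5) = 22*(4 - 3*5) = 22*(4 - 15) = 22*(-11) = -242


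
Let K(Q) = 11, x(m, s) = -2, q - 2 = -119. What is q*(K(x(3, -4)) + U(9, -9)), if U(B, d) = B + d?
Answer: -1287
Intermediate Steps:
q = -117 (q = 2 - 119 = -117)
q*(K(x(3, -4)) + U(9, -9)) = -117*(11 + (9 - 9)) = -117*(11 + 0) = -117*11 = -1287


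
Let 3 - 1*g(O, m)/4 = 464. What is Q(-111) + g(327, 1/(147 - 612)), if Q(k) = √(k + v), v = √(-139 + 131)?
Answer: -1844 + √(-111 + 2*I*√2) ≈ -1843.9 + 10.537*I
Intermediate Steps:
g(O, m) = -1844 (g(O, m) = 12 - 4*464 = 12 - 1856 = -1844)
v = 2*I*√2 (v = √(-8) = 2*I*√2 ≈ 2.8284*I)
Q(k) = √(k + 2*I*√2)
Q(-111) + g(327, 1/(147 - 612)) = √(-111 + 2*I*√2) - 1844 = -1844 + √(-111 + 2*I*√2)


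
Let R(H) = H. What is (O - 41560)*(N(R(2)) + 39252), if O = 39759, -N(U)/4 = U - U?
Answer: -70692852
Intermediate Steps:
N(U) = 0 (N(U) = -4*(U - U) = -4*0 = 0)
(O - 41560)*(N(R(2)) + 39252) = (39759 - 41560)*(0 + 39252) = -1801*39252 = -70692852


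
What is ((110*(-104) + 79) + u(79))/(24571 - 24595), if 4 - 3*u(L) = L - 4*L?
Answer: 16921/36 ≈ 470.03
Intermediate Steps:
u(L) = 4/3 + L (u(L) = 4/3 - (L - 4*L)/3 = 4/3 - (-1)*L = 4/3 + L)
((110*(-104) + 79) + u(79))/(24571 - 24595) = ((110*(-104) + 79) + (4/3 + 79))/(24571 - 24595) = ((-11440 + 79) + 241/3)/(-24) = (-11361 + 241/3)*(-1/24) = -33842/3*(-1/24) = 16921/36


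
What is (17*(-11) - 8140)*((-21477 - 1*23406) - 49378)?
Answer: 784911347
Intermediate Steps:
(17*(-11) - 8140)*((-21477 - 1*23406) - 49378) = (-187 - 8140)*((-21477 - 23406) - 49378) = -8327*(-44883 - 49378) = -8327*(-94261) = 784911347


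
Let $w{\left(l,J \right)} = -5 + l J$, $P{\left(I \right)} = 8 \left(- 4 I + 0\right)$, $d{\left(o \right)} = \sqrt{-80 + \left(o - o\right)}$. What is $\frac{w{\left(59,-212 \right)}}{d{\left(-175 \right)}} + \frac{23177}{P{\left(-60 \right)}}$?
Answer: $\frac{23177}{1920} + \frac{12513 i \sqrt{5}}{20} \approx 12.071 + 1399.0 i$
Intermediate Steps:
$d{\left(o \right)} = 4 i \sqrt{5}$ ($d{\left(o \right)} = \sqrt{-80 + 0} = \sqrt{-80} = 4 i \sqrt{5}$)
$P{\left(I \right)} = - 32 I$ ($P{\left(I \right)} = 8 \left(- 4 I\right) = - 32 I$)
$w{\left(l,J \right)} = -5 + J l$
$\frac{w{\left(59,-212 \right)}}{d{\left(-175 \right)}} + \frac{23177}{P{\left(-60 \right)}} = \frac{-5 - 12508}{4 i \sqrt{5}} + \frac{23177}{\left(-32\right) \left(-60\right)} = \left(-5 - 12508\right) \left(- \frac{i \sqrt{5}}{20}\right) + \frac{23177}{1920} = - 12513 \left(- \frac{i \sqrt{5}}{20}\right) + 23177 \cdot \frac{1}{1920} = \frac{12513 i \sqrt{5}}{20} + \frac{23177}{1920} = \frac{23177}{1920} + \frac{12513 i \sqrt{5}}{20}$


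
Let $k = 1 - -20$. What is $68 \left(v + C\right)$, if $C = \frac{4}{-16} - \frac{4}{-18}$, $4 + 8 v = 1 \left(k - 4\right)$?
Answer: $\frac{1955}{18} \approx 108.61$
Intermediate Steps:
$k = 21$ ($k = 1 + 20 = 21$)
$v = \frac{13}{8}$ ($v = - \frac{1}{2} + \frac{1 \left(21 - 4\right)}{8} = - \frac{1}{2} + \frac{1 \cdot 17}{8} = - \frac{1}{2} + \frac{1}{8} \cdot 17 = - \frac{1}{2} + \frac{17}{8} = \frac{13}{8} \approx 1.625$)
$C = - \frac{1}{36}$ ($C = 4 \left(- \frac{1}{16}\right) - - \frac{2}{9} = - \frac{1}{4} + \frac{2}{9} = - \frac{1}{36} \approx -0.027778$)
$68 \left(v + C\right) = 68 \left(\frac{13}{8} - \frac{1}{36}\right) = 68 \cdot \frac{115}{72} = \frac{1955}{18}$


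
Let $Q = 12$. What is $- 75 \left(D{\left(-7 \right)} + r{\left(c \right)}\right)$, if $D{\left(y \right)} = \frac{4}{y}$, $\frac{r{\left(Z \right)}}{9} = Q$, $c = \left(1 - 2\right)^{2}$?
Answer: $- \frac{56400}{7} \approx -8057.1$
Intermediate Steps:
$c = 1$ ($c = \left(-1\right)^{2} = 1$)
$r{\left(Z \right)} = 108$ ($r{\left(Z \right)} = 9 \cdot 12 = 108$)
$- 75 \left(D{\left(-7 \right)} + r{\left(c \right)}\right) = - 75 \left(\frac{4}{-7} + 108\right) = - 75 \left(4 \left(- \frac{1}{7}\right) + 108\right) = - 75 \left(- \frac{4}{7} + 108\right) = \left(-75\right) \frac{752}{7} = - \frac{56400}{7}$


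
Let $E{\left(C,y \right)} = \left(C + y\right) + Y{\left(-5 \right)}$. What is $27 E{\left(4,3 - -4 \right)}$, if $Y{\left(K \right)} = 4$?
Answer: $405$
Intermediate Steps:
$E{\left(C,y \right)} = 4 + C + y$ ($E{\left(C,y \right)} = \left(C + y\right) + 4 = 4 + C + y$)
$27 E{\left(4,3 - -4 \right)} = 27 \left(4 + 4 + \left(3 - -4\right)\right) = 27 \left(4 + 4 + \left(3 + 4\right)\right) = 27 \left(4 + 4 + 7\right) = 27 \cdot 15 = 405$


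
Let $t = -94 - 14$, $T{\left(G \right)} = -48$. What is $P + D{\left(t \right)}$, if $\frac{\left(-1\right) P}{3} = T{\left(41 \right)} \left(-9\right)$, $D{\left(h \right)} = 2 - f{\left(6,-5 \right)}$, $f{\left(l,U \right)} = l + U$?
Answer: $-1295$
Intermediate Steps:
$f{\left(l,U \right)} = U + l$
$t = -108$
$D{\left(h \right)} = 1$ ($D{\left(h \right)} = 2 - \left(-5 + 6\right) = 2 - 1 = 1$)
$P = -1296$ ($P = - 3 \left(\left(-48\right) \left(-9\right)\right) = \left(-3\right) 432 = -1296$)
$P + D{\left(t \right)} = -1296 + 1 = -1295$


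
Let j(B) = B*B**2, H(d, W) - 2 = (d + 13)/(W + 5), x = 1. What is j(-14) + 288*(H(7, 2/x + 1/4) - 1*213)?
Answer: -1818808/29 ≈ -62718.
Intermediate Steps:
H(d, W) = 2 + (13 + d)/(5 + W) (H(d, W) = 2 + (d + 13)/(W + 5) = 2 + (13 + d)/(5 + W))
j(B) = B**3
j(-14) + 288*(H(7, 2/x + 1/4) - 1*213) = (-14)**3 + 288*((23 + 7 + 2*(2/1 + 1/4))/(5 + (2/1 + 1/4)) - 1*213) = -2744 + 288*((23 + 7 + 2*(2*1 + 1*(1/4)))/(5 + (2*1 + 1*(1/4))) - 213) = -2744 + 288*((23 + 7 + 2*(2 + 1/4))/(5 + (2 + 1/4)) - 213) = -2744 + 288*((23 + 7 + 2*(9/4))/(5 + 9/4) - 213) = -2744 + 288*((23 + 7 + 9/2)/(29/4) - 213) = -2744 + 288*((4/29)*(69/2) - 213) = -2744 + 288*(138/29 - 213) = -2744 + 288*(-6039/29) = -2744 - 1739232/29 = -1818808/29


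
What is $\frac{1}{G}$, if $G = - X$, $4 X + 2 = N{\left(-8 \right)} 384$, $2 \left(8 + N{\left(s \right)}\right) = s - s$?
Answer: $\frac{2}{1537} \approx 0.0013012$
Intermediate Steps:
$N{\left(s \right)} = -8$ ($N{\left(s \right)} = -8 + \frac{s - s}{2} = -8 + \frac{1}{2} \cdot 0 = -8 + 0 = -8$)
$X = - \frac{1537}{2}$ ($X = - \frac{1}{2} + \frac{\left(-8\right) 384}{4} = - \frac{1}{2} + \frac{1}{4} \left(-3072\right) = - \frac{1}{2} - 768 = - \frac{1537}{2} \approx -768.5$)
$G = \frac{1537}{2}$ ($G = \left(-1\right) \left(- \frac{1537}{2}\right) = \frac{1537}{2} \approx 768.5$)
$\frac{1}{G} = \frac{1}{\frac{1537}{2}} = \frac{2}{1537}$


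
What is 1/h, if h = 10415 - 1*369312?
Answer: -1/358897 ≈ -2.7863e-6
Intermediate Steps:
h = -358897 (h = 10415 - 369312 = -358897)
1/h = 1/(-358897) = -1/358897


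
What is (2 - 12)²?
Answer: 100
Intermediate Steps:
(2 - 12)² = (-10)² = 100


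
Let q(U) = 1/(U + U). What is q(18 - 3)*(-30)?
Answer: -1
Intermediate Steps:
q(U) = 1/(2*U)
q(18 - 3)*(-30) = (1/(2*(18 - 3)))*(-30) = ((1/2)/15)*(-30) = ((1/2)*(1/15))*(-30) = (1/30)*(-30) = -1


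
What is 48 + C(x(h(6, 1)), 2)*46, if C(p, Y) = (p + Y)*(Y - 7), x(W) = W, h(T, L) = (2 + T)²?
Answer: -15132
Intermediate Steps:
C(p, Y) = (-7 + Y)*(Y + p) (C(p, Y) = (Y + p)*(-7 + Y) = (-7 + Y)*(Y + p))
48 + C(x(h(6, 1)), 2)*46 = 48 + (2² - 7*2 - 7*(2 + 6)² + 2*(2 + 6)²)*46 = 48 + (4 - 14 - 7*8² + 2*8²)*46 = 48 + (4 - 14 - 7*64 + 2*64)*46 = 48 + (4 - 14 - 448 + 128)*46 = 48 - 330*46 = 48 - 15180 = -15132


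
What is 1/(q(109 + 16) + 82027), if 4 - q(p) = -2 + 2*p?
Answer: 1/81783 ≈ 1.2227e-5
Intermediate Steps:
q(p) = 6 - 2*p (q(p) = 4 - (-2 + 2*p) = 4 + (2 - 2*p) = 6 - 2*p)
1/(q(109 + 16) + 82027) = 1/((6 - 2*(109 + 16)) + 82027) = 1/((6 - 2*125) + 82027) = 1/((6 - 250) + 82027) = 1/(-244 + 82027) = 1/81783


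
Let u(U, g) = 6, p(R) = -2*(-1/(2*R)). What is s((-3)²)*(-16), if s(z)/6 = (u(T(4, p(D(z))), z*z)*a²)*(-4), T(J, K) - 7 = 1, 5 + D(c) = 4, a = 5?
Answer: 57600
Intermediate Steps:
D(c) = -1 (D(c) = -5 + 4 = -1)
p(R) = 1/R (p(R) = -2*(-1/(2*R)) = -(-1)/R = 1/R)
T(J, K) = 8 (T(J, K) = 7 + 1 = 8)
s(z) = -3600 (s(z) = 6*((6*5²)*(-4)) = 6*((6*25)*(-4)) = 6*(150*(-4)) = 6*(-600) = -3600)
s((-3)²)*(-16) = -3600*(-16) = 57600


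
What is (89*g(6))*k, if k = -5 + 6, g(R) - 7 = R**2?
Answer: 3827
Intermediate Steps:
g(R) = 7 + R**2
k = 1
(89*g(6))*k = (89*(7 + 6**2))*1 = (89*(7 + 36))*1 = (89*43)*1 = 3827*1 = 3827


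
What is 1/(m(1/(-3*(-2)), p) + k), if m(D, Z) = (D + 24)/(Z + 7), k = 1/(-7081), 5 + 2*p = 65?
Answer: 1571982/1026523 ≈ 1.5314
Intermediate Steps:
p = 30 (p = -5/2 + (½)*65 = -5/2 + 65/2 = 30)
k = -1/7081 ≈ -0.00014122
m(D, Z) = (24 + D)/(7 + Z)
1/(m(1/(-3*(-2)), p) + k) = 1/((24 + 1/(-3*(-2)))/(7 + 30) - 1/7081) = 1/((24 + 1/6)/37 - 1/7081) = 1/((24 + ⅙)/37 - 1/7081) = 1/((1/37)*(145/6) - 1/7081) = 1/(145/222 - 1/7081) = 1/(1026523/1571982) = 1571982/1026523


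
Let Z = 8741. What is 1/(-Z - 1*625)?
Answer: -1/9366 ≈ -0.00010677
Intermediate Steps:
1/(-Z - 1*625) = 1/(-1*8741 - 1*625) = 1/(-8741 - 625) = 1/(-9366) = -1/9366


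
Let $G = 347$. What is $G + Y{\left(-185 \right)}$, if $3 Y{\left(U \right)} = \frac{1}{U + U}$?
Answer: $\frac{385169}{1110} \approx 347.0$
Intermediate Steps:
$Y{\left(U \right)} = \frac{1}{6 U}$ ($Y{\left(U \right)} = \frac{1}{3 \left(U + U\right)} = \frac{1}{3 \cdot 2 U} = \frac{\frac{1}{2} \frac{1}{U}}{3} = \frac{1}{6 U}$)
$G + Y{\left(-185 \right)} = 347 + \frac{1}{6 \left(-185\right)} = 347 + \frac{1}{6} \left(- \frac{1}{185}\right) = 347 - \frac{1}{1110} = \frac{385169}{1110}$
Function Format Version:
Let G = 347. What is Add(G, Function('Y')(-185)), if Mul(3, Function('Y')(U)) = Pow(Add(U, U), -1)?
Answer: Rational(385169, 1110) ≈ 347.00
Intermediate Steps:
Function('Y')(U) = Mul(Rational(1, 6), Pow(U, -1)) (Function('Y')(U) = Mul(Rational(1, 3), Pow(Add(U, U), -1)) = Mul(Rational(1, 3), Pow(Mul(2, U), -1)) = Mul(Rational(1, 3), Mul(Rational(1, 2), Pow(U, -1))) = Mul(Rational(1, 6), Pow(U, -1)))
Add(G, Function('Y')(-185)) = Add(347, Mul(Rational(1, 6), Pow(-185, -1))) = Add(347, Mul(Rational(1, 6), Rational(-1, 185))) = Add(347, Rational(-1, 1110)) = Rational(385169, 1110)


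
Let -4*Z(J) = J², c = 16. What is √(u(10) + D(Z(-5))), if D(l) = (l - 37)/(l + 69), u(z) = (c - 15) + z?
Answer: 2*√162397/251 ≈ 3.2110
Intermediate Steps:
Z(J) = -J²/4
u(z) = 1 + z (u(z) = (16 - 15) + z = 1 + z)
D(l) = (-37 + l)/(69 + l)
√(u(10) + D(Z(-5))) = √((1 + 10) + (-37 - ¼*(-5)²)/(69 - ¼*(-5)²)) = √(11 + (-37 - ¼*25)/(69 - ¼*25)) = √(11 + (-37 - 25/4)/(69 - 25/4)) = √(11 - 173/4/(251/4)) = √(11 + (4/251)*(-173/4)) = √(11 - 173/251) = √(2588/251) = 2*√162397/251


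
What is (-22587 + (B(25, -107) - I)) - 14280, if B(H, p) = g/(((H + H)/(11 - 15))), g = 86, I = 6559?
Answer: -1085822/25 ≈ -43433.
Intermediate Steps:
B(H, p) = -172/H (B(H, p) = 86/(((H + H)/(11 - 15))) = 86/(((2*H)/(-4))) = 86/(((2*H)*(-¼))) = 86/((-H/2)) = 86*(-2/H) = -172/H)
(-22587 + (B(25, -107) - I)) - 14280 = (-22587 + (-172/25 - 1*6559)) - 14280 = (-22587 + (-172*1/25 - 6559)) - 14280 = (-22587 + (-172/25 - 6559)) - 14280 = (-22587 - 164147/25) - 14280 = -728822/25 - 14280 = -1085822/25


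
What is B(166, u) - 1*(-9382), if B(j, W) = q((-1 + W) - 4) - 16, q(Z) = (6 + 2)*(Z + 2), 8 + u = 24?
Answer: 9470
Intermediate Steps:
u = 16 (u = -8 + 24 = 16)
q(Z) = 16 + 8*Z (q(Z) = 8*(2 + Z) = 16 + 8*Z)
B(j, W) = -40 + 8*W (B(j, W) = (16 + 8*((-1 + W) - 4)) - 16 = (16 + 8*(-5 + W)) - 16 = (16 + (-40 + 8*W)) - 16 = (-24 + 8*W) - 16 = -40 + 8*W)
B(166, u) - 1*(-9382) = (-40 + 8*16) - 1*(-9382) = (-40 + 128) + 9382 = 88 + 9382 = 9470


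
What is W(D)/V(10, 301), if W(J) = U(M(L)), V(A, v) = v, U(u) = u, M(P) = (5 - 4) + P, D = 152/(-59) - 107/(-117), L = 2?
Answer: 3/301 ≈ 0.0099668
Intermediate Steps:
D = -11471/6903 (D = 152*(-1/59) - 107*(-1/117) = -152/59 + 107/117 = -11471/6903 ≈ -1.6617)
M(P) = 1 + P
W(J) = 3 (W(J) = 1 + 2 = 3)
W(D)/V(10, 301) = 3/301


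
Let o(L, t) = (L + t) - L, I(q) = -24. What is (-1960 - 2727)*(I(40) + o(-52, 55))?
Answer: -145297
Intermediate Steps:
o(L, t) = t
(-1960 - 2727)*(I(40) + o(-52, 55)) = (-1960 - 2727)*(-24 + 55) = -4687*31 = -145297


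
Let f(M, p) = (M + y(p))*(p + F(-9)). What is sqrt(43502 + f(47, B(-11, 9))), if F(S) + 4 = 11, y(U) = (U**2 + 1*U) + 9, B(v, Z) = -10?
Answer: 2*sqrt(10766) ≈ 207.52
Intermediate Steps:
y(U) = 9 + U + U**2 (y(U) = (U**2 + U) + 9 = (U + U**2) + 9 = 9 + U + U**2)
F(S) = 7 (F(S) = -4 + 11 = 7)
f(M, p) = (7 + p)*(9 + M + p + p**2) (f(M, p) = (M + (9 + p + p**2))*(p + 7) = (9 + M + p + p**2)*(7 + p) = (7 + p)*(9 + M + p + p**2))
sqrt(43502 + f(47, B(-11, 9))) = sqrt(43502 + (63 + (-10)**3 + 7*47 + 8*(-10)**2 + 16*(-10) + 47*(-10))) = sqrt(43502 + (63 - 1000 + 329 + 8*100 - 160 - 470)) = sqrt(43502 + (63 - 1000 + 329 + 800 - 160 - 470)) = sqrt(43502 - 438) = sqrt(43064) = 2*sqrt(10766)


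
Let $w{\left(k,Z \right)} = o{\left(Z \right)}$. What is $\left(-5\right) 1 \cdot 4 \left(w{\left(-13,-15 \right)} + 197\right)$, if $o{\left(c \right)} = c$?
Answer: $-3640$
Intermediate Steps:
$w{\left(k,Z \right)} = Z$
$\left(-5\right) 1 \cdot 4 \left(w{\left(-13,-15 \right)} + 197\right) = \left(-5\right) 1 \cdot 4 \left(-15 + 197\right) = \left(-5\right) 4 \cdot 182 = \left(-20\right) 182 = -3640$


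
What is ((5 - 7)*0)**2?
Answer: 0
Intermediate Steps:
((5 - 7)*0)**2 = (-2*0)**2 = 0**2 = 0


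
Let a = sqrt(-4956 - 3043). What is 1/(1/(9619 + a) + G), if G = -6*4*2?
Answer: (-sqrt(7999) + 9619*I)/(-461711*I + 48*sqrt(7999)) ≈ -0.020833 + 4.195e-10*I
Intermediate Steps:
a = I*sqrt(7999) (a = sqrt(-7999) = I*sqrt(7999) ≈ 89.437*I)
G = -48 (G = -24*2 = -48)
1/(1/(9619 + a) + G) = 1/(1/(9619 + I*sqrt(7999)) - 48) = 1/(-48 + 1/(9619 + I*sqrt(7999)))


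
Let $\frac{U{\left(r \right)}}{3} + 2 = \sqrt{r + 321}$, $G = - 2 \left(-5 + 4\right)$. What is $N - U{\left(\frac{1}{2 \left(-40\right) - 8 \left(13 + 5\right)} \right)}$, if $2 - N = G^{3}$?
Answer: $- \frac{3 \sqrt{1006642}}{56} \approx -53.749$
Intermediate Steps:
$G = 2$ ($G = \left(-2\right) \left(-1\right) = 2$)
$N = -6$ ($N = 2 - 2^{3} = 2 - 8 = -6$)
$U{\left(r \right)} = -6 + 3 \sqrt{321 + r}$ ($U{\left(r \right)} = -6 + 3 \sqrt{r + 321} = -6 + 3 \sqrt{321 + r}$)
$N - U{\left(\frac{1}{2 \left(-40\right) - 8 \left(13 + 5\right)} \right)} = -6 - \left(-6 + 3 \sqrt{321 + \frac{1}{2 \left(-40\right) - 8 \left(13 + 5\right)}}\right) = -6 - \left(-6 + 3 \sqrt{321 + \frac{1}{-80 - 144}}\right) = -6 - \left(-6 + 3 \sqrt{321 + \frac{1}{-224}}\right) = -6 - \left(-6 + 3 \sqrt{321 - \frac{1}{224}}\right) = -6 - \left(-6 + 3 \sqrt{\frac{71903}{224}}\right) = -6 - \left(-6 + 3 \frac{\sqrt{1006642}}{56}\right) = -6 - \left(-6 + \frac{3 \sqrt{1006642}}{56}\right) = -6 + \left(6 - \frac{3 \sqrt{1006642}}{56}\right) = - \frac{3 \sqrt{1006642}}{56}$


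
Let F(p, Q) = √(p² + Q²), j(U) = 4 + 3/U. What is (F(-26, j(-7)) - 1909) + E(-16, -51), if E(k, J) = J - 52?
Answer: -2012 + √33749/7 ≈ -1985.8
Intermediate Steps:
E(k, J) = -52 + J
F(p, Q) = √(Q² + p²)
(F(-26, j(-7)) - 1909) + E(-16, -51) = (√((4 + 3/(-7))² + (-26)²) - 1909) + (-52 - 51) = (√((4 + 3*(-⅐))² + 676) - 1909) - 103 = (√((4 - 3/7)² + 676) - 1909) - 103 = (√((25/7)² + 676) - 1909) - 103 = (√(625/49 + 676) - 1909) - 103 = (√(33749/49) - 1909) - 103 = (√33749/7 - 1909) - 103 = (-1909 + √33749/7) - 103 = -2012 + √33749/7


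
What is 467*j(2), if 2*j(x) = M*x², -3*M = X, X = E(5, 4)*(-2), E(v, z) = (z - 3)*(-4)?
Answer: -7472/3 ≈ -2490.7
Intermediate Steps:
E(v, z) = 12 - 4*z (E(v, z) = (-3 + z)*(-4) = 12 - 4*z)
X = 8 (X = (12 - 4*4)*(-2) = (12 - 16)*(-2) = -4*(-2) = 8)
M = -8/3 (M = -⅓*8 = -8/3 ≈ -2.6667)
j(x) = -4*x²/3 (j(x) = (-8*x²/3)/2 = -4*x²/3)
467*j(2) = 467*(-4/3*2²) = 467*(-4/3*4) = 467*(-16/3) = -7472/3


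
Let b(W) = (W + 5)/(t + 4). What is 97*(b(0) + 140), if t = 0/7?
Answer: 54805/4 ≈ 13701.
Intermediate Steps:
t = 0 (t = 0*(1/7) = 0)
b(W) = 5/4 + W/4 (b(W) = (W + 5)/(0 + 4) = (5 + W)/4 = (5 + W)*(1/4) = 5/4 + W/4)
97*(b(0) + 140) = 97*((5/4 + (1/4)*0) + 140) = 97*((5/4 + 0) + 140) = 97*(5/4 + 140) = 97*(565/4) = 54805/4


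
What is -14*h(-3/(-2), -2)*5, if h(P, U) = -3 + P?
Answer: 105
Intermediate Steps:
-14*h(-3/(-2), -2)*5 = -14*(-3 - 3/(-2))*5 = -14*(-3 - 3*(-½))*5 = -14*(-3 + 3/2)*5 = -14*(-3/2)*5 = 21*5 = 105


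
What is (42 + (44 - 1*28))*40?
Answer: 2320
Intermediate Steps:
(42 + (44 - 1*28))*40 = (42 + (44 - 28))*40 = (42 + 16)*40 = 58*40 = 2320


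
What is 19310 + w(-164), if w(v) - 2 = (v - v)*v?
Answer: 19312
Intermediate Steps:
w(v) = 2 (w(v) = 2 + (v - v)*v = 2 + 0*v = 2 + 0 = 2)
19310 + w(-164) = 19310 + 2 = 19312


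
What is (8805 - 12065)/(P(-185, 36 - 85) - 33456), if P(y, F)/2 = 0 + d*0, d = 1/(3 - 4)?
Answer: 815/8364 ≈ 0.097441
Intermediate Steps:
d = -1 (d = 1/(-1) = -1)
P(y, F) = 0 (P(y, F) = 2*(0 - 1*0) = 2*(0 + 0) = 2*0 = 0)
(8805 - 12065)/(P(-185, 36 - 85) - 33456) = (8805 - 12065)/(0 - 33456) = -3260/(-33456) = -3260*(-1/33456) = 815/8364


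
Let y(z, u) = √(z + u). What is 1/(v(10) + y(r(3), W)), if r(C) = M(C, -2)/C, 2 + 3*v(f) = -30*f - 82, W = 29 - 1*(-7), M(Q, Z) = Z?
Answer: -192/24523 - √318/49046 ≈ -0.0081930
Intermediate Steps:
W = 36 (W = 29 + 7 = 36)
v(f) = -28 - 10*f (v(f) = -⅔ + (-30*f - 82)/3 = -⅔ + (-82 - 30*f)/3 = -⅔ + (-82/3 - 10*f) = -28 - 10*f)
r(C) = -2/C
y(z, u) = √(u + z)
1/(v(10) + y(r(3), W)) = 1/((-28 - 10*10) + √(36 - 2/3)) = 1/((-28 - 100) + √(36 - 2*⅓)) = 1/(-128 + √(36 - ⅔)) = 1/(-128 + √(106/3)) = 1/(-128 + √318/3)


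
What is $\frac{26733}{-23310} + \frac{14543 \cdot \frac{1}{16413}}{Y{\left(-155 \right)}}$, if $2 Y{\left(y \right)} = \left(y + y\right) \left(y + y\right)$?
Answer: $- \frac{16732141612}{14589926025} \approx -1.1468$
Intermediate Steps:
$Y{\left(y \right)} = 2 y^{2}$ ($Y{\left(y \right)} = \frac{\left(y + y\right) \left(y + y\right)}{2} = \frac{2 y 2 y}{2} = \frac{4 y^{2}}{2} = 2 y^{2}$)
$\frac{26733}{-23310} + \frac{14543 \cdot \frac{1}{16413}}{Y{\left(-155 \right)}} = \frac{26733}{-23310} + \frac{14543 \cdot \frac{1}{16413}}{2 \left(-155\right)^{2}} = 26733 \left(- \frac{1}{23310}\right) + \frac{14543 \cdot \frac{1}{16413}}{2 \cdot 24025} = - \frac{1273}{1110} + \frac{14543}{16413 \cdot 48050} = - \frac{1273}{1110} + \frac{14543}{16413} \cdot \frac{1}{48050} = - \frac{1273}{1110} + \frac{14543}{788644650} = - \frac{16732141612}{14589926025}$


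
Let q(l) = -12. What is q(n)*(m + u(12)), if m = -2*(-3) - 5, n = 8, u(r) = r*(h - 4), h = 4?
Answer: -12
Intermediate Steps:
u(r) = 0 (u(r) = r*(4 - 4) = r*0 = 0)
m = 1 (m = 6 - 5 = 1)
q(n)*(m + u(12)) = -12*(1 + 0) = -12*1 = -12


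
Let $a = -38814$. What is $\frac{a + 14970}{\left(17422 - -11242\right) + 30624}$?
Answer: $- \frac{5961}{14822} \approx -0.40217$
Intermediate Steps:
$\frac{a + 14970}{\left(17422 - -11242\right) + 30624} = \frac{-38814 + 14970}{\left(17422 - -11242\right) + 30624} = - \frac{23844}{\left(17422 + 11242\right) + 30624} = - \frac{23844}{28664 + 30624} = - \frac{23844}{59288} = \left(-23844\right) \frac{1}{59288} = - \frac{5961}{14822}$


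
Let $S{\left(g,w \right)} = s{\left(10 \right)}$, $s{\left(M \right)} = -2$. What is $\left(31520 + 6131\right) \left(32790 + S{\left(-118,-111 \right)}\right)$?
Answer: $1234500988$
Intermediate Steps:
$S{\left(g,w \right)} = -2$
$\left(31520 + 6131\right) \left(32790 + S{\left(-118,-111 \right)}\right) = \left(31520 + 6131\right) \left(32790 - 2\right) = 37651 \cdot 32788 = 1234500988$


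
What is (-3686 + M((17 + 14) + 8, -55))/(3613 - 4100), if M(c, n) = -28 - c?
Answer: 3753/487 ≈ 7.7064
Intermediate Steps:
(-3686 + M((17 + 14) + 8, -55))/(3613 - 4100) = (-3686 + (-28 - ((17 + 14) + 8)))/(3613 - 4100) = (-3686 + (-28 - (31 + 8)))/(-487) = (-3686 + (-28 - 1*39))*(-1/487) = (-3686 + (-28 - 39))*(-1/487) = (-3686 - 67)*(-1/487) = -3753*(-1/487) = 3753/487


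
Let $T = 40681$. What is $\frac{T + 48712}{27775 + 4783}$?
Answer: $\frac{89393}{32558} \approx 2.7457$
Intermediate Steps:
$\frac{T + 48712}{27775 + 4783} = \frac{40681 + 48712}{27775 + 4783} = \frac{89393}{32558}$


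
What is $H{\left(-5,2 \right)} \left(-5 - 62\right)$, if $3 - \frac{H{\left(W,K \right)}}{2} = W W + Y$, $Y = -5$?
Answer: $2278$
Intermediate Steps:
$H{\left(W,K \right)} = 16 - 2 W^{2}$ ($H{\left(W,K \right)} = 6 - 2 \left(W W - 5\right) = 6 - 2 \left(W^{2} - 5\right) = 6 - 2 \left(-5 + W^{2}\right) = 6 - \left(-10 + 2 W^{2}\right) = 16 - 2 W^{2}$)
$H{\left(-5,2 \right)} \left(-5 - 62\right) = \left(16 - 2 \left(-5\right)^{2}\right) \left(-5 - 62\right) = \left(16 - 50\right) \left(-67\right) = \left(-34\right) \left(-67\right) = 2278$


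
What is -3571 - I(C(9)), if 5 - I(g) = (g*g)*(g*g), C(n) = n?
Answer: 2985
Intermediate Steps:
I(g) = 5 - g⁴ (I(g) = 5 - g*g*g*g = 5 - g²*g² = 5 - g⁴)
-3571 - I(C(9)) = -3571 - (5 - 1*9⁴) = -3571 - (5 - 1*6561) = -3571 - (5 - 6561) = -3571 - 1*(-6556) = -3571 + 6556 = 2985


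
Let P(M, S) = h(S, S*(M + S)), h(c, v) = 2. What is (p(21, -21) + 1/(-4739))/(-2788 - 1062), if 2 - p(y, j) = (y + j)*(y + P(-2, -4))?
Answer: -9477/18245150 ≈ -0.00051943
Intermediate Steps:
P(M, S) = 2
p(y, j) = 2 - (2 + y)*(j + y) (p(y, j) = 2 - (y + j)*(y + 2) = 2 - (j + y)*(2 + y) = 2 - (2 + y)*(j + y))
(p(21, -21) + 1/(-4739))/(-2788 - 1062) = ((2 - 1*21² - 2*(-21) - 2*21 - 1*(-21)*21) + 1/(-4739))/(-2788 - 1062) = ((2 - 1*441 + 42 - 42 + 441) - 1/4739)/(-3850) = ((2 - 441 + 42 - 42 + 441) - 1/4739)*(-1/3850) = (2 - 1/4739)*(-1/3850) = (9477/4739)*(-1/3850) = -9477/18245150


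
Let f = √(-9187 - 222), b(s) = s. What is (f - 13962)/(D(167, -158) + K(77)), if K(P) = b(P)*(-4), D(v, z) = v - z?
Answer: -13962/17 + 97*I/17 ≈ -821.29 + 5.7059*I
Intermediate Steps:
f = 97*I (f = √(-9409) = 97*I ≈ 97.0*I)
K(P) = -4*P (K(P) = P*(-4) = -4*P)
(f - 13962)/(D(167, -158) + K(77)) = (97*I - 13962)/((167 - 1*(-158)) - 4*77) = (-13962 + 97*I)/((167 + 158) - 308) = (-13962 + 97*I)/(325 - 308) = (-13962 + 97*I)/17 = (-13962 + 97*I)*(1/17) = -13962/17 + 97*I/17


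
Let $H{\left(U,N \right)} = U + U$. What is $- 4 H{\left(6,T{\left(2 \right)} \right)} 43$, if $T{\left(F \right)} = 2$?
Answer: $-2064$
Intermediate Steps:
$H{\left(U,N \right)} = 2 U$
$- 4 H{\left(6,T{\left(2 \right)} \right)} 43 = - 4 \cdot 2 \cdot 6 \cdot 43 = \left(-4\right) 12 \cdot 43 = \left(-48\right) 43 = -2064$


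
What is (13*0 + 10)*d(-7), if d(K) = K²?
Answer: 490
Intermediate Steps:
(13*0 + 10)*d(-7) = (13*0 + 10)*(-7)² = (0 + 10)*49 = 10*49 = 490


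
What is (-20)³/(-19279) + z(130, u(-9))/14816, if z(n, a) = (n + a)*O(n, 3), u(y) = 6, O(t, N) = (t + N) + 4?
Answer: 59716791/35704708 ≈ 1.6725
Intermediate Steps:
O(t, N) = 4 + N + t (O(t, N) = (N + t) + 4 = 4 + N + t)
z(n, a) = (7 + n)*(a + n) (z(n, a) = (n + a)*(4 + 3 + n) = (a + n)*(7 + n) = (7 + n)*(a + n))
(-20)³/(-19279) + z(130, u(-9))/14816 = (-20)³/(-19279) + ((7 + 130)*(6 + 130))/14816 = -8000*(-1/19279) + (137*136)*(1/14816) = 8000/19279 + 18632*(1/14816) = 8000/19279 + 2329/1852 = 59716791/35704708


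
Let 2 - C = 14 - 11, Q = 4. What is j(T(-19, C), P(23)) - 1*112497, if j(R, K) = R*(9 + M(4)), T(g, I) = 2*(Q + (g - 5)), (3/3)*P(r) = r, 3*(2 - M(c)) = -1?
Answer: -338851/3 ≈ -1.1295e+5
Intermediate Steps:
M(c) = 7/3 (M(c) = 2 - ⅓*(-1) = 2 + ⅓ = 7/3)
P(r) = r
C = -1 (C = 2 - (14 - 11) = 2 - 1*3 = 2 - 3 = -1)
T(g, I) = -2 + 2*g (T(g, I) = 2*(4 + (g - 5)) = 2*(4 + (-5 + g)) = 2*(-1 + g) = -2 + 2*g)
j(R, K) = 34*R/3 (j(R, K) = R*(9 + 7/3) = R*(34/3) = 34*R/3)
j(T(-19, C), P(23)) - 1*112497 = 34*(-2 + 2*(-19))/3 - 1*112497 = 34*(-2 - 38)/3 - 112497 = (34/3)*(-40) - 112497 = -1360/3 - 112497 = -338851/3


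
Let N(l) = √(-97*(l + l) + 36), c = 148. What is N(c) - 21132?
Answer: -21132 + 2*I*√7169 ≈ -21132.0 + 169.34*I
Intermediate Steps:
N(l) = √(36 - 194*l) (N(l) = √(-194*l + 36) = √(36 - 194*l))
N(c) - 21132 = √(36 - 194*148) - 21132 = √(36 - 28712) - 21132 = √(-28676) - 21132 = 2*I*√7169 - 21132 = -21132 + 2*I*√7169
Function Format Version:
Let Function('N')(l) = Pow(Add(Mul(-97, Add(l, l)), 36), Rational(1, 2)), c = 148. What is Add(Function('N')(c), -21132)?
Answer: Add(-21132, Mul(2, I, Pow(7169, Rational(1, 2)))) ≈ Add(-21132., Mul(169.34, I))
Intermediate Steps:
Function('N')(l) = Pow(Add(36, Mul(-194, l)), Rational(1, 2)) (Function('N')(l) = Pow(Add(Mul(-97, Mul(2, l)), 36), Rational(1, 2)) = Pow(Add(Mul(-194, l), 36), Rational(1, 2)) = Pow(Add(36, Mul(-194, l)), Rational(1, 2)))
Add(Function('N')(c), -21132) = Add(Pow(Add(36, Mul(-194, 148)), Rational(1, 2)), -21132) = Add(Pow(Add(36, -28712), Rational(1, 2)), -21132) = Add(Pow(-28676, Rational(1, 2)), -21132) = Add(Mul(2, I, Pow(7169, Rational(1, 2))), -21132) = Add(-21132, Mul(2, I, Pow(7169, Rational(1, 2))))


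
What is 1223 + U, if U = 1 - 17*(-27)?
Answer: 1683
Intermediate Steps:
U = 460 (U = 1 + 459 = 460)
1223 + U = 1223 + 460 = 1683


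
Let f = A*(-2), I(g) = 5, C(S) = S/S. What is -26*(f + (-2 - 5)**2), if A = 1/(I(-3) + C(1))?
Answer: -3796/3 ≈ -1265.3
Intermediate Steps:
C(S) = 1
A = 1/6 (A = 1/(5 + 1) = 1/6 ≈ 0.16667)
f = -1/3 (f = (1/6)*(-2) = -1/3 ≈ -0.33333)
-26*(f + (-2 - 5)**2) = -26*(-1/3 + (-2 - 5)**2) = -26*(-1/3 + (-7)**2) = -26*(-1/3 + 49) = -26*146/3 = -3796/3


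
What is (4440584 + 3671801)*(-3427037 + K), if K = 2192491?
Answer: -10015112452210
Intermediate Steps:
(4440584 + 3671801)*(-3427037 + K) = (4440584 + 3671801)*(-3427037 + 2192491) = 8112385*(-1234546) = -10015112452210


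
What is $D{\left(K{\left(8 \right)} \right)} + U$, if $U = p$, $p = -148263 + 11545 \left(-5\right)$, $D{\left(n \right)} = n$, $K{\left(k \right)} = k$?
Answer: $-205980$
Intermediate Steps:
$p = -205988$ ($p = -148263 - 57725 = -205988$)
$U = -205988$
$D{\left(K{\left(8 \right)} \right)} + U = 8 - 205988 = -205980$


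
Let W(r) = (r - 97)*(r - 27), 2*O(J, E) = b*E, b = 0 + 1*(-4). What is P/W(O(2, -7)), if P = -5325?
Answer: -5325/1079 ≈ -4.9351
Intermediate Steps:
b = -4 (b = 0 - 4 = -4)
O(J, E) = -2*E (O(J, E) = (-4*E)/2 = -2*E)
W(r) = (-97 + r)*(-27 + r)
P/W(O(2, -7)) = -5325/(2619 + (-2*(-7))² - (-248)*(-7)) = -5325/(2619 + 14² - 124*14) = -5325/(2619 + 196 - 1736) = -5325/1079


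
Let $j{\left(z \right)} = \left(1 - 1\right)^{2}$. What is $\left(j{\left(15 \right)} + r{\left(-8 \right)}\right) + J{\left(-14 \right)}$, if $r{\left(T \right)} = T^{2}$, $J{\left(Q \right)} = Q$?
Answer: $50$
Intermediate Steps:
$j{\left(z \right)} = 0$ ($j{\left(z \right)} = 0^{2} = 0$)
$\left(j{\left(15 \right)} + r{\left(-8 \right)}\right) + J{\left(-14 \right)} = \left(0 + \left(-8\right)^{2}\right) - 14 = \left(0 + 64\right) - 14 = 64 - 14 = 50$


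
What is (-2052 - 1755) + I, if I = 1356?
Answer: -2451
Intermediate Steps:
(-2052 - 1755) + I = (-2052 - 1755) + 1356 = -3807 + 1356 = -2451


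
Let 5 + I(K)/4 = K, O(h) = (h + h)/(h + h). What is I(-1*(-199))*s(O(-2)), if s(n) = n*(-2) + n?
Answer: -776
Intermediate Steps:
O(h) = 1 (O(h) = (2*h)/((2*h)) = (2*h)*(1/(2*h)) = 1)
I(K) = -20 + 4*K
s(n) = -n (s(n) = -2*n + n = -n)
I(-1*(-199))*s(O(-2)) = (-20 + 4*(-1*(-199)))*(-1*1) = (-20 + 4*199)*(-1) = (-20 + 796)*(-1) = 776*(-1) = -776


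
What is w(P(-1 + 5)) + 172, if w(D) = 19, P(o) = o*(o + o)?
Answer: 191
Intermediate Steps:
P(o) = 2*o² (P(o) = o*(2*o) = 2*o²)
w(P(-1 + 5)) + 172 = 19 + 172 = 191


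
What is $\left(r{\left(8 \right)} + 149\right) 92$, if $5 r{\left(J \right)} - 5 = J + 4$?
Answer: $\frac{70104}{5} \approx 14021.0$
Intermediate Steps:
$r{\left(J \right)} = \frac{9}{5} + \frac{J}{5}$ ($r{\left(J \right)} = 1 + \frac{J + 4}{5} = 1 + \frac{4 + J}{5} = 1 + \left(\frac{4}{5} + \frac{J}{5}\right) = \frac{9}{5} + \frac{J}{5}$)
$\left(r{\left(8 \right)} + 149\right) 92 = \left(\left(\frac{9}{5} + \frac{1}{5} \cdot 8\right) + 149\right) 92 = \left(\left(\frac{9}{5} + \frac{8}{5}\right) + 149\right) 92 = \left(\frac{17}{5} + 149\right) 92 = \frac{762}{5} \cdot 92 = \frac{70104}{5}$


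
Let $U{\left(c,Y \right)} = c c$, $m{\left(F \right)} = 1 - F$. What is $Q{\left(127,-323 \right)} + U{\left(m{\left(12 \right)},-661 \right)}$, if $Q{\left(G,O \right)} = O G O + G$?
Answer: $13250031$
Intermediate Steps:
$U{\left(c,Y \right)} = c^{2}$
$Q{\left(G,O \right)} = G + G O^{2}$ ($Q{\left(G,O \right)} = G O O + G = G O^{2} + G = G + G O^{2}$)
$Q{\left(127,-323 \right)} + U{\left(m{\left(12 \right)},-661 \right)} = 127 \left(1 + \left(-323\right)^{2}\right) + \left(1 - 12\right)^{2} = 127 \left(1 + 104329\right) + \left(1 - 12\right)^{2} = 127 \cdot 104330 + \left(-11\right)^{2} = 13249910 + 121 = 13250031$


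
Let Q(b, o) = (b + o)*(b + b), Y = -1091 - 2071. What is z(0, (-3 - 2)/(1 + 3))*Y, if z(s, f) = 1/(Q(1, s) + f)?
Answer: -4216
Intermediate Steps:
Y = -3162
Q(b, o) = 2*b*(b + o) (Q(b, o) = (b + o)*(2*b) = 2*b*(b + o))
z(s, f) = 1/(2 + f + 2*s) (z(s, f) = 1/(2*1*(1 + s) + f) = 1/((2 + 2*s) + f) = 1/(2 + f + 2*s))
z(0, (-3 - 2)/(1 + 3))*Y = -3162/(2 + (-3 - 2)/(1 + 3) + 2*0) = -3162/(2 - 5/4 + 0) = -3162/(3/4) = (4/3)*(-3162) = -4216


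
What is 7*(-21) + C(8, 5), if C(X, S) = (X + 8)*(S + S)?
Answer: 13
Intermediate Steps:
C(X, S) = 2*S*(8 + X) (C(X, S) = (8 + X)*(2*S) = 2*S*(8 + X))
7*(-21) + C(8, 5) = 7*(-21) + 2*5*(8 + 8) = -147 + 2*5*16 = -147 + 160 = 13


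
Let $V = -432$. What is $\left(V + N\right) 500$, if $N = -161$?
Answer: $-296500$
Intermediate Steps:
$\left(V + N\right) 500 = \left(-432 - 161\right) 500 = \left(-593\right) 500 = -296500$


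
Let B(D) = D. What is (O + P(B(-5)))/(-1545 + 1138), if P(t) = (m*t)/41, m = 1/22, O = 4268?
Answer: -3849731/367114 ≈ -10.486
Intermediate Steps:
m = 1/22 ≈ 0.045455
P(t) = t/902 (P(t) = (t/22)/41 = (t/22)*(1/41) = t/902)
(O + P(B(-5)))/(-1545 + 1138) = (4268 + (1/902)*(-5))/(-1545 + 1138) = (4268 - 5/902)/(-407) = (3849731/902)*(-1/407) = -3849731/367114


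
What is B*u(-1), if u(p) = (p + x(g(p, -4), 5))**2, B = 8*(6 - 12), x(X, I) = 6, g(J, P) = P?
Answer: -1200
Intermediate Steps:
B = -48 (B = 8*(-6) = -48)
u(p) = (6 + p)**2 (u(p) = (p + 6)**2 = (6 + p)**2)
B*u(-1) = -48*(6 - 1)**2 = -48*5**2 = -48*25 = -1200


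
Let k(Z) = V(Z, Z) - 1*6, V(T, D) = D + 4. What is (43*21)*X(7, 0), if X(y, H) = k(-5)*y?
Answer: -44247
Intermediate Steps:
V(T, D) = 4 + D
k(Z) = -2 + Z (k(Z) = (4 + Z) - 1*6 = (4 + Z) - 6 = -2 + Z)
X(y, H) = -7*y (X(y, H) = (-2 - 5)*y = -7*y)
(43*21)*X(7, 0) = (43*21)*(-7*7) = 903*(-49) = -44247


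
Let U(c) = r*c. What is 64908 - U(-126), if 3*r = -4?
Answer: 64740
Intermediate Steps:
r = -4/3 (r = (⅓)*(-4) = -4/3 ≈ -1.3333)
U(c) = -4*c/3
64908 - U(-126) = 64908 - (-4)*(-126)/3 = 64908 - 1*168 = 64908 - 168 = 64740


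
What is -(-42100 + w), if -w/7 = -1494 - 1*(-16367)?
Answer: 146211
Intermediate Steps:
w = -104111 (w = -7*(-1494 - 1*(-16367)) = -7*(-1494 + 16367) = -7*14873 = -104111)
-(-42100 + w) = -(-42100 - 104111) = -1*(-146211) = 146211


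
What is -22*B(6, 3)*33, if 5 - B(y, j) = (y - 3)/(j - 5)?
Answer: -4719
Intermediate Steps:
B(y, j) = 5 - (-3 + y)/(-5 + j) (B(y, j) = 5 - (y - 3)/(j - 5) = 5 - (-3 + y)/(-5 + j))
-22*B(6, 3)*33 = -22*(-22 - 1*6 + 5*3)/(-5 + 3)*33 = -22*(-22 - 6 + 15)/(-2)*33 = -(-11)*(-13)*33 = -22*13/2*33 = -143*33 = -4719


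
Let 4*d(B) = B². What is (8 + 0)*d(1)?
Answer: 2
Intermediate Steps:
d(B) = B²/4
(8 + 0)*d(1) = (8 + 0)*((¼)*1²) = 8*((¼)*1) = 8*(¼) = 2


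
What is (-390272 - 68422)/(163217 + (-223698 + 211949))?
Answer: -229347/75734 ≈ -3.0283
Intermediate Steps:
(-390272 - 68422)/(163217 + (-223698 + 211949)) = -458694/(163217 - 11749) = -458694/151468 = -458694*1/151468 = -229347/75734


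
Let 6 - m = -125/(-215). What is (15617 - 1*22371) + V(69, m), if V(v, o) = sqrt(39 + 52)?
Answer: -6754 + sqrt(91) ≈ -6744.5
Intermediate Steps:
m = 233/43 (m = 6 - (-125)/(-215) = 6 - (-125)*(-1)/215 = 6 - 1*25/43 = 6 - 25/43 = 233/43 ≈ 5.4186)
V(v, o) = sqrt(91)
(15617 - 1*22371) + V(69, m) = (15617 - 1*22371) + sqrt(91) = (15617 - 22371) + sqrt(91) = -6754 + sqrt(91)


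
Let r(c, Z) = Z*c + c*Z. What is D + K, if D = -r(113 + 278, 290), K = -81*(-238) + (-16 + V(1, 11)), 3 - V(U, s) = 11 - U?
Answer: -207525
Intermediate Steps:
V(U, s) = -8 + U (V(U, s) = 3 - (11 - U) = 3 + (-11 + U) = -8 + U)
r(c, Z) = 2*Z*c (r(c, Z) = Z*c + Z*c = 2*Z*c)
K = 19255 (K = -81*(-238) + (-16 + (-8 + 1)) = 19278 + (-16 - 7) = 19278 - 23 = 19255)
D = -226780 (D = -2*290*(113 + 278) = -2*290*391 = -1*226780 = -226780)
D + K = -226780 + 19255 = -207525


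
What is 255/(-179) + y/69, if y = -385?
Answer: -86510/12351 ≈ -7.0043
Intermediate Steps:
255/(-179) + y/69 = 255/(-179) - 385/69 = 255*(-1/179) - 385*1/69 = -255/179 - 385/69 = -86510/12351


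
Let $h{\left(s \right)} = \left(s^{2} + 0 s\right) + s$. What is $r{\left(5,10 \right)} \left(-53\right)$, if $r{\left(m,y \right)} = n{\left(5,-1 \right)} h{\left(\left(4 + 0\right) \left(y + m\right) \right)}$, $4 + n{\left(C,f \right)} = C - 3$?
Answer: $387960$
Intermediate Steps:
$h{\left(s \right)} = s + s^{2}$ ($h{\left(s \right)} = \left(s^{2} + 0\right) + s = s^{2} + s = s + s^{2}$)
$n{\left(C,f \right)} = -7 + C$ ($n{\left(C,f \right)} = -4 + \left(C - 3\right) = -4 + \left(-3 + C\right) = -7 + C$)
$r{\left(m,y \right)} = - 2 \left(4 m + 4 y\right) \left(1 + 4 m + 4 y\right)$ ($r{\left(m,y \right)} = \left(-7 + 5\right) \left(4 + 0\right) \left(y + m\right) \left(1 + \left(4 + 0\right) \left(y + m\right)\right) = - 2 \cdot 4 \left(m + y\right) \left(1 + 4 \left(m + y\right)\right) = - 2 \left(4 m + 4 y\right) \left(1 + \left(4 m + 4 y\right)\right) = - 2 \left(4 m + 4 y\right) \left(1 + 4 m + 4 y\right)$)
$r{\left(5,10 \right)} \left(-53\right) = - 8 \left(5 + 10\right) \left(1 + 4 \cdot 5 + 4 \cdot 10\right) \left(-53\right) = \left(-8\right) 15 \left(1 + 20 + 40\right) \left(-53\right) = \left(-8\right) 15 \cdot 61 \left(-53\right) = \left(-7320\right) \left(-53\right) = 387960$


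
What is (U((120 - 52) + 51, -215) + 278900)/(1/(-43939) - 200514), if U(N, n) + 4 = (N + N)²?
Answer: -14743292060/8810384647 ≈ -1.6734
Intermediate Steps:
U(N, n) = -4 + 4*N² (U(N, n) = -4 + (N + N)² = -4 + (2*N)² = -4 + 4*N²)
(U((120 - 52) + 51, -215) + 278900)/(1/(-43939) - 200514) = ((-4 + 4*((120 - 52) + 51)²) + 278900)/(1/(-43939) - 200514) = ((-4 + 4*(68 + 51)²) + 278900)/(-1/43939 - 200514) = ((-4 + 4*119²) + 278900)/(-8810384647/43939) = ((-4 + 4*14161) + 278900)*(-43939/8810384647) = ((-4 + 56644) + 278900)*(-43939/8810384647) = (56640 + 278900)*(-43939/8810384647) = 335540*(-43939/8810384647) = -14743292060/8810384647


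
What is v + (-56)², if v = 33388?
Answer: 36524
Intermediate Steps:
v + (-56)² = 33388 + (-56)² = 33388 + 3136 = 36524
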